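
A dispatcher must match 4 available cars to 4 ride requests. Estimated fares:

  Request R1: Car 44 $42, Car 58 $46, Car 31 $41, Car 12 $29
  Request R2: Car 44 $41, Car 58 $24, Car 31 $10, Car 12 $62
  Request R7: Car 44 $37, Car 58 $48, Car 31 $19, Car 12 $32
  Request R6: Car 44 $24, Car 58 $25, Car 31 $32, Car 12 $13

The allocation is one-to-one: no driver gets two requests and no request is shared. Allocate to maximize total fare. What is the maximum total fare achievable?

Optimal: Car 44→Request R1 ($42), Car 58→Request R7 ($48), Car 31→Request R6 ($32), Car 12→Request R2 ($62) — total 42+48+32+62 = $184.
Column-greedy (each request in turn goes to its best remaining driver) gives $177, worse by 7.
Next-best assignment: Car 44→Request R7, Car 58→Request R1, Car 31→Request R6, Car 12→Request R2 = $177.
No other one-to-one assignment exceeds $184.

Max total: $184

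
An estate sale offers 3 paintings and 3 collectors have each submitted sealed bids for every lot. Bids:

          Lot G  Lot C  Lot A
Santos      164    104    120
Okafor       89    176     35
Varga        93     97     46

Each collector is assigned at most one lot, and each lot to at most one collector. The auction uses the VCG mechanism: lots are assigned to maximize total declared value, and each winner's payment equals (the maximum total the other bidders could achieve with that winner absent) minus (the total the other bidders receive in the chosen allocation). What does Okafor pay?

Okafor pays $48.

Efficient allocation: Santos→Lot A ($120), Okafor→Lot C ($176), Varga→Lot G ($93); total welfare W = $389.
Okafor receives Lot C at value $176, so the others get W − 176 = $213.
Without Okafor: best allocation of the remaining 2 bidders over all 3 lots is Santos→Lot G ($164), Varga→Lot C ($97), total $261.
VCG payment = (others' best without Okafor) − (others' welfare with Okafor) = 261 − 213 = $48.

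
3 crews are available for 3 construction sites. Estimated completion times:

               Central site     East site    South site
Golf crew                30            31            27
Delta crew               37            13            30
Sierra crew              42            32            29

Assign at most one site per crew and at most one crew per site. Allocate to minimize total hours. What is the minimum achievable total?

Optimal: Golf crew→Central site (30 hours), Delta crew→East site (13 hours), Sierra crew→South site (29 hours) — total 30+13+29 = 72 hours.
Min-entry greedy (repeatedly take the single cheapest remaining cell) gives 82 hours, worse by 10.
Every other assignment is strictly worse.

Min total: 72 hours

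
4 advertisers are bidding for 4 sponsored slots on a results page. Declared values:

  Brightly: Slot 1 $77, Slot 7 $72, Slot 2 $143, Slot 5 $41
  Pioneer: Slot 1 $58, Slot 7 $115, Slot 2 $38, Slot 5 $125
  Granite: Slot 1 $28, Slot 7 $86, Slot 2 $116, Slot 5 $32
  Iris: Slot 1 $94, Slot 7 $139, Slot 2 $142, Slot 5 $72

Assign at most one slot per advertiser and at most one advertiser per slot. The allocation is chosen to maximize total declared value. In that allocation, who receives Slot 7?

Iris receives Slot 7.

This is a one-to-one assignment (maximum-weight bipartite matching).
Optimal: Brightly→Slot 1 ($77), Pioneer→Slot 5 ($125), Granite→Slot 2 ($116), Iris→Slot 7 ($139) — total 77+125+116+139 = $457.
Row-greedy (each advertiser in turn takes its best remaining slot) gives $448, worse by 9.
Next-best assignment: Brightly→Slot 2, Pioneer→Slot 5, Granite→Slot 7, Iris→Slot 1 = $448.
Swapping Brightly↔Granite (Brightly→Slot 2 $143, Granite→Slot 1 $28) loses 22.
Iris's own top slot is Slot 2 ($142), but forcing Iris→Slot 2 and reassigning the rest optimally gives only $430 — worse by 27.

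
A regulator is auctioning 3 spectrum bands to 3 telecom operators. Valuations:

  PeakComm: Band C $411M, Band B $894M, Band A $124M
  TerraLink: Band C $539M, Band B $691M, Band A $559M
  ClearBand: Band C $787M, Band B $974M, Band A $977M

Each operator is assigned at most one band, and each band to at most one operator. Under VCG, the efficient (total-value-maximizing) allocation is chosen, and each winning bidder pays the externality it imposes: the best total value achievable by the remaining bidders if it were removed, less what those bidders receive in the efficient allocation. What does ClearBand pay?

ClearBand pays $20M.

Efficient allocation: PeakComm→Band B ($894M), TerraLink→Band C ($539M), ClearBand→Band A ($977M); total welfare W = $2410M.
ClearBand receives Band A at value $977M, so the others get W − 977 = $1433M.
Without ClearBand: best allocation of the remaining 2 bidders over all 3 bands is PeakComm→Band B ($894M), TerraLink→Band A ($559M), total $1453M.
VCG payment = (others' best without ClearBand) − (others' welfare with ClearBand) = 1453 − 1433 = $20M.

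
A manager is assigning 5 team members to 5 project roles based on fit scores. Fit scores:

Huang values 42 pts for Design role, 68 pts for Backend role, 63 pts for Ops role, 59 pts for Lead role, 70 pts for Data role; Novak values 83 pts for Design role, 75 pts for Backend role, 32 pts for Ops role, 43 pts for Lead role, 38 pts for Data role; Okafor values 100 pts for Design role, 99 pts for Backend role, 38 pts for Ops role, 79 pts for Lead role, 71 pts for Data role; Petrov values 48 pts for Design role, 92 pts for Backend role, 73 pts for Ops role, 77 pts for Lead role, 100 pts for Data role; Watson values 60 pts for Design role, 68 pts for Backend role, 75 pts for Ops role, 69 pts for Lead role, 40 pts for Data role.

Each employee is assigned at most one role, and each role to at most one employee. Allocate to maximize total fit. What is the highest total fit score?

Maximum total: 416 pts

Optimal: Huang→Lead role (59 pts), Novak→Design role (83 pts), Okafor→Backend role (99 pts), Petrov→Data role (100 pts), Watson→Ops role (75 pts) — total 59+83+99+100+75 = 416 pts.
Max-entry greedy (repeatedly take the single best remaining cell) gives 409 pts, worse by 7.
Checked against all permutations: 416 pts is optimal.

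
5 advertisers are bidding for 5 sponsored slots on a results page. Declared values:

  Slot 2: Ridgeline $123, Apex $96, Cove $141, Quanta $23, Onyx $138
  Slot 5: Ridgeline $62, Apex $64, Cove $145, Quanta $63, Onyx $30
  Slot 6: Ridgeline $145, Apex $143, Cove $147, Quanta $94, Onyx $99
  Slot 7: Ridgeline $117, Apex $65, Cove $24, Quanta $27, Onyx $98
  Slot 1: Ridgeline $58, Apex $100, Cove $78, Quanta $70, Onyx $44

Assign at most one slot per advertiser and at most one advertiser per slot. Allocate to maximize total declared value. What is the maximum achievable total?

This is a one-to-one assignment (maximum-weight bipartite matching).
Optimal: Ridgeline→Slot 7 ($117), Apex→Slot 6 ($143), Cove→Slot 5 ($145), Quanta→Slot 1 ($70), Onyx→Slot 2 ($138) — total 117+143+145+70+138 = $613.
Max-entry greedy (repeatedly take the single best remaining cell) gives $565, worse by 48.
Swapping Onyx↔Quanta (Onyx→Slot 1 $44, Quanta→Slot 2 $23) loses 141.
Every other assignment is strictly worse.

Maximum total: $613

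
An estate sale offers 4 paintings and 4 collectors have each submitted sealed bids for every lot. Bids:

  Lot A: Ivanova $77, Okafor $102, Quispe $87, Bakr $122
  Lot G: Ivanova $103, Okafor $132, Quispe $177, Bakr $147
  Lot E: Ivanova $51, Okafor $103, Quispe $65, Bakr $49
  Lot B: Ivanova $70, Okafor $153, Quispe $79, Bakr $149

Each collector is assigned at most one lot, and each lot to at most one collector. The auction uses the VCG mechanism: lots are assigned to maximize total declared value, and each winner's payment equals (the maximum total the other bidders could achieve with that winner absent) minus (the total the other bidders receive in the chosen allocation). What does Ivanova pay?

Efficient allocation: Ivanova→Lot A ($77), Okafor→Lot E ($103), Quispe→Lot G ($177), Bakr→Lot B ($149); total welfare W = $506.
Ivanova receives Lot A at value $77, so the others get W − 77 = $429.
Without Ivanova: best allocation of the remaining 3 bidders over all 4 lots is Okafor→Lot B ($153), Quispe→Lot G ($177), Bakr→Lot A ($122), total $452.
VCG payment = (others' best without Ivanova) − (others' welfare with Ivanova) = 452 − 429 = $23.

Ivanova pays $23.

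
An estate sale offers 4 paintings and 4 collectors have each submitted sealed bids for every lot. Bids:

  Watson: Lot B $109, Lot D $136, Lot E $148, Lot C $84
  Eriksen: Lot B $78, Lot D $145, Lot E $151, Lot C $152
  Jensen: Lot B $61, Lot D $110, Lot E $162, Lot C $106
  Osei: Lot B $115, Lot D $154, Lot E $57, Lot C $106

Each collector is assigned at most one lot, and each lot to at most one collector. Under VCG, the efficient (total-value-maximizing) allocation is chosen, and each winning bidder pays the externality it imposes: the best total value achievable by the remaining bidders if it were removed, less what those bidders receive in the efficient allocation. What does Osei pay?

Osei pays $27.

Efficient allocation: Watson→Lot B ($109), Eriksen→Lot C ($152), Jensen→Lot E ($162), Osei→Lot D ($154); total welfare W = $577.
Osei receives Lot D at value $154, so the others get W − 154 = $423.
Without Osei: best allocation of the remaining 3 bidders over all 4 lots is Watson→Lot D ($136), Eriksen→Lot C ($152), Jensen→Lot E ($162), total $450.
VCG payment = (others' best without Osei) − (others' welfare with Osei) = 450 − 423 = $27.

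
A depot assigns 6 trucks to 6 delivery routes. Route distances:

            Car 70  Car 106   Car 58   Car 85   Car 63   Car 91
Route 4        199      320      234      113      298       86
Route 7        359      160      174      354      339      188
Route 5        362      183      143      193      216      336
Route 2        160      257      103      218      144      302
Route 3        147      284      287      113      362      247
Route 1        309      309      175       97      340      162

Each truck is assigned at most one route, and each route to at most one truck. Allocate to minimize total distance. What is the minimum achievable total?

Min total: 777 km

Treat this as an assignment problem: match each truck to one route.
Optimal: Car 70→Route 3 (147 km), Car 106→Route 7 (160 km), Car 58→Route 5 (143 km), Car 85→Route 1 (97 km), Car 63→Route 2 (144 km), Car 91→Route 4 (86 km) — total 147+160+143+97+144+86 = 777 km.
Row-greedy (each truck in turn takes its cheapest remaining route) gives 809 km, worse by 32.
Next-best assignment: Car 70→Route 3, Car 106→Route 7, Car 58→Route 2, Car 85→Route 1, Car 63→Route 5, Car 91→Route 4 = 809 km.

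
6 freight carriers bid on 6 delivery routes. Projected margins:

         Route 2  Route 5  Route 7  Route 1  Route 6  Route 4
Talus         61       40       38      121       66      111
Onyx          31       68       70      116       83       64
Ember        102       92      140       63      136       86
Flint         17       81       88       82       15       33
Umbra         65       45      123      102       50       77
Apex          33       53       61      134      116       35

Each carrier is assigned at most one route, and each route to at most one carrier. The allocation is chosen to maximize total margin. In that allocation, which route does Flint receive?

This is the linear assignment problem.
Optimal: Talus→Route 4 ($111k), Onyx→Route 1 ($116k), Ember→Route 2 ($102k), Flint→Route 5 ($81k), Umbra→Route 7 ($123k), Apex→Route 6 ($116k) — total 111+116+102+81+123+116 = $649k.
Max-entry greedy (repeatedly take the single best remaining cell) gives $614k, worse by 35.
No other one-to-one assignment exceeds $649k.
Flint's own top route is Route 7 ($88k), but forcing Flint→Route 7 and reassigning the rest optimally gives only $602k — worse by 47.

Flint receives Route 5.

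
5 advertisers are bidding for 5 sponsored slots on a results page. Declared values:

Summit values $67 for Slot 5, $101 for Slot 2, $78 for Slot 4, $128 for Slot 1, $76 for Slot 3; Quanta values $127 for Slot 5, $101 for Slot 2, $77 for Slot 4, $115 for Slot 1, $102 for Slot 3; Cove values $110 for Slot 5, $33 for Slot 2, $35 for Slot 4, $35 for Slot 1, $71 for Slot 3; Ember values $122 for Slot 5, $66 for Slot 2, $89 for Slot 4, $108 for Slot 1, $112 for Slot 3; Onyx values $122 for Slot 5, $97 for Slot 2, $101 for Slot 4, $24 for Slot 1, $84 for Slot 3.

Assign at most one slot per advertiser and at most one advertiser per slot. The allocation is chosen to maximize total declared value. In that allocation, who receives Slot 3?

Optimal: Summit→Slot 1 ($128), Quanta→Slot 2 ($101), Cove→Slot 5 ($110), Ember→Slot 3 ($112), Onyx→Slot 4 ($101) — total 128+101+110+112+101 = $552.
Max-entry greedy (repeatedly take the single best remaining cell) gives $501, worse by 51.
Next-best assignment: Summit→Slot 2, Quanta→Slot 1, Cove→Slot 5, Ember→Slot 3, Onyx→Slot 4 = $539.
Ember's own top slot is Slot 5 ($122), but forcing Ember→Slot 5 and reassigning the rest optimally gives only $523 — worse by 29.

Ember receives Slot 3.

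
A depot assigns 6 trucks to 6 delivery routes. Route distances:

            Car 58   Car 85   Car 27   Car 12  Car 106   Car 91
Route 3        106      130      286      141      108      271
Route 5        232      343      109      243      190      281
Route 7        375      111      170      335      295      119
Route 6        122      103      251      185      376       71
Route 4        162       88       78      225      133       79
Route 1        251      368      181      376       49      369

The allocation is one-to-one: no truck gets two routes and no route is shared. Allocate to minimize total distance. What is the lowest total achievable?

Optimal: Car 58→Route 6 (122 km), Car 85→Route 7 (111 km), Car 27→Route 5 (109 km), Car 12→Route 3 (141 km), Car 106→Route 1 (49 km), Car 91→Route 4 (79 km) — total 122+111+109+141+49+79 = 611 km.

Minimum total: 611 km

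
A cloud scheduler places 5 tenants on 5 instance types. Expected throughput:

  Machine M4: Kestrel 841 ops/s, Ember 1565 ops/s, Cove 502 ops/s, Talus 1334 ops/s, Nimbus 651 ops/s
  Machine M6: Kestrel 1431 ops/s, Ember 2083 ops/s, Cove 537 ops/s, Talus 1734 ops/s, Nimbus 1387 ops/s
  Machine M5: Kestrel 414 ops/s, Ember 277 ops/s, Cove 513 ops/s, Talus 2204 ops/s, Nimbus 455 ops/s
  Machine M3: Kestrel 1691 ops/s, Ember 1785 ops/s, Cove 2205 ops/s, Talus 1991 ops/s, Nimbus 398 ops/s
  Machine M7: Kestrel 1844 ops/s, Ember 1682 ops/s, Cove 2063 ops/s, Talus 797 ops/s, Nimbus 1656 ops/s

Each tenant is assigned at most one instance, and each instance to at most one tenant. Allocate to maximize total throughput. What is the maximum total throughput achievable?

Maximum total: 9205 ops/s

Optimal: Kestrel→Machine M7 (1844 ops/s), Ember→Machine M4 (1565 ops/s), Cove→Machine M3 (2205 ops/s), Talus→Machine M5 (2204 ops/s), Nimbus→Machine M6 (1387 ops/s) — total 1844+1565+2205+2204+1387 = 9205 ops/s.
Row-greedy (each tenant in turn takes its best remaining instance) gives 8987 ops/s, worse by 218.
Swapping Talus↔Nimbus (Talus→Machine M6 1734 ops/s, Nimbus→Machine M5 455 ops/s) loses 1402.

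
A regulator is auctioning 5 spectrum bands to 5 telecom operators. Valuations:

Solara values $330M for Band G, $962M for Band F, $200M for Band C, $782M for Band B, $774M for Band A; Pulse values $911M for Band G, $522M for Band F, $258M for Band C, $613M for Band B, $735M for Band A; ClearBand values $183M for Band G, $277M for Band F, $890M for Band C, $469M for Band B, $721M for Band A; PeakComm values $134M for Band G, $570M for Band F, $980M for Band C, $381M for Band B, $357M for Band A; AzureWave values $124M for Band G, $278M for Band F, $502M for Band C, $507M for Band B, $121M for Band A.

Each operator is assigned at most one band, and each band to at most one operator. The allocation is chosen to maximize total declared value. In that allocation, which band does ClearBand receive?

ClearBand receives Band A.

This is a one-to-one assignment (maximum-weight bipartite matching).
Optimal: Solara→Band F ($962M), Pulse→Band G ($911M), ClearBand→Band A ($721M), PeakComm→Band C ($980M), AzureWave→Band B ($507M) — total 962+911+721+980+507 = $4081M.
Row-greedy (each operator in turn takes its best remaining band) gives $3265M, worse by 816.
ClearBand's own top band is Band C ($890M), but forcing ClearBand→Band C and reassigning the rest optimally gives only $3652M — worse by 429.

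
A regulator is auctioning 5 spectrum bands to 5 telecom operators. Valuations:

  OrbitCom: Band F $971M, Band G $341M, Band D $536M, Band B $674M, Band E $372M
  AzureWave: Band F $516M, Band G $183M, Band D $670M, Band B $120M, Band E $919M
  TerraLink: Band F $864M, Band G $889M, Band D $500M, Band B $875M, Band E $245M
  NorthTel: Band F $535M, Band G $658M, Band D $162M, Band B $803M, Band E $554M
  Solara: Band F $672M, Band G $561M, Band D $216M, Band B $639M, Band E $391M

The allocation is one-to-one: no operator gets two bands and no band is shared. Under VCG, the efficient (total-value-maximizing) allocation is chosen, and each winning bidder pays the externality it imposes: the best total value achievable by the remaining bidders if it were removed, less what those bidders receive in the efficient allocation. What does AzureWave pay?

AzureWave pays $154M.

Efficient allocation: OrbitCom→Band D ($536M), AzureWave→Band E ($919M), TerraLink→Band G ($889M), NorthTel→Band B ($803M), Solara→Band F ($672M); total welfare W = $3819M.
AzureWave receives Band E at value $919M, so the others get W − 919 = $2900M.
Without AzureWave: best allocation of the remaining 4 bidders over all 5 bands is OrbitCom→Band F ($971M), TerraLink→Band G ($889M), NorthTel→Band B ($803M), Solara→Band E ($391M), total $3054M.
VCG payment = (others' best without AzureWave) − (others' welfare with AzureWave) = 3054 − 2900 = $154M.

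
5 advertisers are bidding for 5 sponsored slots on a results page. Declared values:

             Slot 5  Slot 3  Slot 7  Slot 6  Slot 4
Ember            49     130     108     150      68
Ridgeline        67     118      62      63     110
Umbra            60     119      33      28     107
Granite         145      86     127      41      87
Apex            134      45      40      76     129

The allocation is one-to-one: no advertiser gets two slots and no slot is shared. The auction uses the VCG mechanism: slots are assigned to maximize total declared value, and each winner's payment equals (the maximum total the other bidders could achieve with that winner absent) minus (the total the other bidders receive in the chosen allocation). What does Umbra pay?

Efficient allocation: Ember→Slot 6 ($150), Ridgeline→Slot 4 ($110), Umbra→Slot 3 ($119), Granite→Slot 7 ($127), Apex→Slot 5 ($134); total welfare W = $640.
Umbra receives Slot 3 at value $119, so the others get W − 119 = $521.
Without Umbra: best allocation of the remaining 4 bidders over all 5 slots is Ember→Slot 6 ($150), Ridgeline→Slot 3 ($118), Granite→Slot 5 ($145), Apex→Slot 4 ($129), total $542.
VCG payment = (others' best without Umbra) − (others' welfare with Umbra) = 542 − 521 = $21.

Umbra pays $21.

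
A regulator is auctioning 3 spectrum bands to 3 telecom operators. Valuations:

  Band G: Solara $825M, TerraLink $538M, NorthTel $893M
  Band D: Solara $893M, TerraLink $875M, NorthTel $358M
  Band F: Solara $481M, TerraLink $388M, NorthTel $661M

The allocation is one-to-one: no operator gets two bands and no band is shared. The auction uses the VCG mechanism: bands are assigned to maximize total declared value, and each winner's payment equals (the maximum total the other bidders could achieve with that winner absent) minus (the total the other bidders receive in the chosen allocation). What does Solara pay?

Solara pays $232M.

Efficient allocation: Solara→Band G ($825M), TerraLink→Band D ($875M), NorthTel→Band F ($661M); total welfare W = $2361M.
Solara receives Band G at value $825M, so the others get W − 825 = $1536M.
Without Solara: best allocation of the remaining 2 bidders over all 3 bands is TerraLink→Band D ($875M), NorthTel→Band G ($893M), total $1768M.
VCG payment = (others' best without Solara) − (others' welfare with Solara) = 1768 − 1536 = $232M.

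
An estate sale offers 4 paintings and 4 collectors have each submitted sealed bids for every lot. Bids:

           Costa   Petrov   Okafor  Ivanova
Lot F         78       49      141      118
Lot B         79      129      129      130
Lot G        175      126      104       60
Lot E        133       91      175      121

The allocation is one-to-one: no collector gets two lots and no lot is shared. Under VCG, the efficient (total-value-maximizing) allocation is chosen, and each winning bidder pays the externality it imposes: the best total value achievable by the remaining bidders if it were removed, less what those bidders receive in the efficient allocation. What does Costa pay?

Efficient allocation: Costa→Lot G ($175), Petrov→Lot B ($129), Okafor→Lot E ($175), Ivanova→Lot F ($118); total welfare W = $597.
Costa receives Lot G at value $175, so the others get W − 175 = $422.
Without Costa: best allocation of the remaining 3 bidders over all 4 lots is Petrov→Lot G ($126), Okafor→Lot E ($175), Ivanova→Lot B ($130), total $431.
VCG payment = (others' best without Costa) − (others' welfare with Costa) = 431 − 422 = $9.

Costa pays $9.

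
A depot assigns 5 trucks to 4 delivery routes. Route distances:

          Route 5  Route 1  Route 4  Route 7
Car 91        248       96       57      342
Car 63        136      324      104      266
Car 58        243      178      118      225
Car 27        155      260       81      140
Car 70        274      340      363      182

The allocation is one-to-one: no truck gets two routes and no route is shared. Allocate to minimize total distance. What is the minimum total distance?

Minimum total: 490 km

Optimal: Car 63→Route 5 (136 km), Car 91→Route 1 (96 km), Car 58→Route 4 (118 km), Car 27→Route 7 (140 km) — total 136+96+118+140 = 490 km.
Min-entry greedy (repeatedly take the single cheapest remaining cell) gives 511 km, worse by 21.
No other one-to-one assignment undercuts 490 km.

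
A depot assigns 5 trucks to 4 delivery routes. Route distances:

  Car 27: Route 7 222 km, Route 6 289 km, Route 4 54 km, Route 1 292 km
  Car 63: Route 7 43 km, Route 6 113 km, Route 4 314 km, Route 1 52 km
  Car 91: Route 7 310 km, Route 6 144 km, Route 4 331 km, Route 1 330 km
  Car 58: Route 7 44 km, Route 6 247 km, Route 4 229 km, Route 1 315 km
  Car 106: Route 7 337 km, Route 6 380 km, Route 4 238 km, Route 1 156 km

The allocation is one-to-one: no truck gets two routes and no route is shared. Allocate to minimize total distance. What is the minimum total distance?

Min total: 294 km

This is the linear assignment problem.
Optimal: Car 58→Route 7 (44 km), Car 91→Route 6 (144 km), Car 27→Route 4 (54 km), Car 63→Route 1 (52 km) — total 44+144+54+52 = 294 km.
Min-entry greedy (repeatedly take the single cheapest remaining cell) gives 397 km, worse by 103.
Next-best assignment: Car 58→Route 7, Car 63→Route 6, Car 27→Route 4, Car 106→Route 1 = 367 km.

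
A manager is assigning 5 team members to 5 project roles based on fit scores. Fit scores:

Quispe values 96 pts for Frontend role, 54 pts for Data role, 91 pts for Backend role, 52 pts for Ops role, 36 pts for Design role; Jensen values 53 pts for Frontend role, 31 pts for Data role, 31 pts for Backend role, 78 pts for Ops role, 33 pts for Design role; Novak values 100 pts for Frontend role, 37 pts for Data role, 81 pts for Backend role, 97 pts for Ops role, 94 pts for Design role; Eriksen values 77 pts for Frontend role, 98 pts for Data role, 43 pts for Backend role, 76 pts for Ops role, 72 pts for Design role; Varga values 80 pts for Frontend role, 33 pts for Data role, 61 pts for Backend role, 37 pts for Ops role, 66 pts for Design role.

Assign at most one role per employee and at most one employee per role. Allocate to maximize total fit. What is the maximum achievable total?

Maximum total: 441 pts

Optimal: Quispe→Backend role (91 pts), Jensen→Ops role (78 pts), Novak→Design role (94 pts), Eriksen→Data role (98 pts), Varga→Frontend role (80 pts) — total 91+78+94+98+80 = 441 pts.
Row-greedy (each employee in turn takes its best remaining role) gives 427 pts, worse by 14.
Next-best assignment: Quispe→Backend role, Jensen→Ops role, Novak→Frontend role, Eriksen→Data role, Varga→Design role = 433 pts.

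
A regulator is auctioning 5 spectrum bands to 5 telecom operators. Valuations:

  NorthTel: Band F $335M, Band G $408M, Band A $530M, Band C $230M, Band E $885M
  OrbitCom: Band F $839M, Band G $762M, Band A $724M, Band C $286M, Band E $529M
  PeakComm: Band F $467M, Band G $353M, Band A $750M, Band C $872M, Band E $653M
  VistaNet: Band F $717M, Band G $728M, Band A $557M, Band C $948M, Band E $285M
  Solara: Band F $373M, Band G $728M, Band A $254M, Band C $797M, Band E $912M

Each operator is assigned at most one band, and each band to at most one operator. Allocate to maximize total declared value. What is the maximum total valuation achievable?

Max total: $4150M

Optimal: NorthTel→Band E ($885M), OrbitCom→Band F ($839M), PeakComm→Band A ($750M), VistaNet→Band C ($948M), Solara→Band G ($728M) — total 885+839+750+948+728 = $4150M.
Max-entry greedy (repeatedly take the single best remaining cell) gives $3857M, worse by 293.
Next-best assignment: NorthTel→Band E, OrbitCom→Band F, PeakComm→Band A, VistaNet→Band G, Solara→Band C = $3999M.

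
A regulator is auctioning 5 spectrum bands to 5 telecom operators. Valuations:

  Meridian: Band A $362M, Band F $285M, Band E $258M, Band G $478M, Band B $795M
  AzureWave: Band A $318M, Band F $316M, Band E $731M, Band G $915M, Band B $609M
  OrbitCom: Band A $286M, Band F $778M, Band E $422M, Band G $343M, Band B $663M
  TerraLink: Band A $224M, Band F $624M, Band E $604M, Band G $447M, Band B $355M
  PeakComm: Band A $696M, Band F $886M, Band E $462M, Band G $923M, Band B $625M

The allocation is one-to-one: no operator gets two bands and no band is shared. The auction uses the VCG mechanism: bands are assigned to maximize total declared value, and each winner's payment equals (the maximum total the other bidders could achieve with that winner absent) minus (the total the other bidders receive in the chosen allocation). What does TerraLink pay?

Efficient allocation: Meridian→Band B ($795M), AzureWave→Band G ($915M), OrbitCom→Band F ($778M), TerraLink→Band E ($604M), PeakComm→Band A ($696M); total welfare W = $3788M.
TerraLink receives Band E at value $604M, so the others get W − 604 = $3184M.
Without TerraLink: best allocation of the remaining 4 bidders over all 5 bands is Meridian→Band B ($795M), AzureWave→Band E ($731M), OrbitCom→Band F ($778M), PeakComm→Band G ($923M), total $3227M.
VCG payment = (others' best without TerraLink) − (others' welfare with TerraLink) = 3227 − 3184 = $43M.

TerraLink pays $43M.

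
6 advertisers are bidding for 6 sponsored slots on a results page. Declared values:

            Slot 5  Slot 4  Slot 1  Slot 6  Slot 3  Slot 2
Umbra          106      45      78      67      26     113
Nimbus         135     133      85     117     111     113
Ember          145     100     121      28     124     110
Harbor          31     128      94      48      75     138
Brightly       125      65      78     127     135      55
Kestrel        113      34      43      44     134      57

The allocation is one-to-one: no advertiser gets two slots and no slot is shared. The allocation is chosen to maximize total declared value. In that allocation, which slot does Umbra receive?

Umbra receives Slot 5.

Optimal: Umbra→Slot 5 ($106), Nimbus→Slot 4 ($133), Ember→Slot 1 ($121), Harbor→Slot 2 ($138), Brightly→Slot 6 ($127), Kestrel→Slot 3 ($134) — total 106+133+121+138+127+134 = $759.
Row-greedy (each advertiser in turn takes its best remaining slot) gives $670, worse by 89.
No other one-to-one assignment exceeds $759.
Umbra's own top slot is Slot 2 ($113), but forcing Umbra→Slot 2 and reassigning the rest optimally gives only $758 — worse by 1.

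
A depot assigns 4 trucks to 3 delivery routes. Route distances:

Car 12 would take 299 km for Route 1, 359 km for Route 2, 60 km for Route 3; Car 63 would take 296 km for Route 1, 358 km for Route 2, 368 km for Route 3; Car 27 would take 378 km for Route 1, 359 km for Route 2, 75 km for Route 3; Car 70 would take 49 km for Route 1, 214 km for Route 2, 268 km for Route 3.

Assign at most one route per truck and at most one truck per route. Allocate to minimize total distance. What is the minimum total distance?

Min total: 467 km

This is the linear assignment problem.
Optimal: Car 70→Route 1 (49 km), Car 63→Route 2 (358 km), Car 12→Route 3 (60 km) — total 49+358+60 = 467 km.
Next-best assignment: Car 70→Route 1, Car 27→Route 2, Car 12→Route 3 = 468 km.
Swapping Car 63↔Car 70 (Car 63→Route 1 296 km, Car 70→Route 2 214 km) adds 103.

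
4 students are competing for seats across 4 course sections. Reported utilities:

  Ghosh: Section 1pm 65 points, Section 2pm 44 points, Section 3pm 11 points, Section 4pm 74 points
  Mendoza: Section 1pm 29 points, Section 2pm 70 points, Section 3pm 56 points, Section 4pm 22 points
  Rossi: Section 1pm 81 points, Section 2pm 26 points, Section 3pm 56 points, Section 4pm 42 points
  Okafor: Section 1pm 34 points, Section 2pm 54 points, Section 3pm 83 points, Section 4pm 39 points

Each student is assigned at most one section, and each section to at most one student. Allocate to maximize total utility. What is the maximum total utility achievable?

This is the linear assignment problem.
Optimal: Ghosh→Section 4pm (74 points), Mendoza→Section 2pm (70 points), Rossi→Section 1pm (81 points), Okafor→Section 3pm (83 points) — total 74+70+81+83 = 308 points.
Swapping Mendoza↔Ghosh (Mendoza→Section 4pm 22 points, Ghosh→Section 2pm 44 points) loses 78.
No other one-to-one assignment exceeds 308 points.

Max total: 308 points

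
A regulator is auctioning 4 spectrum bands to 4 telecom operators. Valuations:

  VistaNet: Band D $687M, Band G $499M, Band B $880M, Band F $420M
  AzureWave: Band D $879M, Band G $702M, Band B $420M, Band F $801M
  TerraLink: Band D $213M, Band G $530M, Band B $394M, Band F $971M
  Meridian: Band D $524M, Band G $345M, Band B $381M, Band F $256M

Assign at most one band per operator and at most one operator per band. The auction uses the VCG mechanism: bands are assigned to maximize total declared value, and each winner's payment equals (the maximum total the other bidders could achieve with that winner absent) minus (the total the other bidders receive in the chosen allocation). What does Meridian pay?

Meridian pays $177M.

Efficient allocation: VistaNet→Band B ($880M), AzureWave→Band G ($702M), TerraLink→Band F ($971M), Meridian→Band D ($524M); total welfare W = $3077M.
Meridian receives Band D at value $524M, so the others get W − 524 = $2553M.
Without Meridian: best allocation of the remaining 3 bidders over all 4 bands is VistaNet→Band B ($880M), AzureWave→Band D ($879M), TerraLink→Band F ($971M), total $2730M.
VCG payment = (others' best without Meridian) − (others' welfare with Meridian) = 2730 − 2553 = $177M.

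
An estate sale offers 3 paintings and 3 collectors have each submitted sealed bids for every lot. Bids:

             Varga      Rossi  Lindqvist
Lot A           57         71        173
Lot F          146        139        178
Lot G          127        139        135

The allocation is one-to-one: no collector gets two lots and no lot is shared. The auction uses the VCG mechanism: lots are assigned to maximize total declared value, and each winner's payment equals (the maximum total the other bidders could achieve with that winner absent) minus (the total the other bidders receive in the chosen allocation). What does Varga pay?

Efficient allocation: Varga→Lot F ($146), Rossi→Lot G ($139), Lindqvist→Lot A ($173); total welfare W = $458.
Varga receives Lot F at value $146, so the others get W − 146 = $312.
Without Varga: best allocation of the remaining 2 bidders over all 3 lots is Rossi→Lot G ($139), Lindqvist→Lot F ($178), total $317.
VCG payment = (others' best without Varga) − (others' welfare with Varga) = 317 − 312 = $5.

Varga pays $5.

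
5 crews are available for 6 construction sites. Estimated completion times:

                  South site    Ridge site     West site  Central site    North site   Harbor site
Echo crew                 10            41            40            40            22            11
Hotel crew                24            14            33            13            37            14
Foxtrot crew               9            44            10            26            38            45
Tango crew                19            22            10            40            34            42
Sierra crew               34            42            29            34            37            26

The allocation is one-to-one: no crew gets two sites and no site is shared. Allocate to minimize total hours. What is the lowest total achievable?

Min total: 78 hours

Optimal: Echo crew→Harbor site (11 hours), Hotel crew→Ridge site (14 hours), Foxtrot crew→South site (9 hours), Tango crew→West site (10 hours), Sierra crew→Central site (34 hours) — total 11+14+9+10+34 = 78 hours.
Min-entry greedy (repeatedly take the single cheapest remaining cell) gives 80 hours, worse by 2.
Next-best assignment: Echo crew→North site, Hotel crew→Central site, Foxtrot crew→South site, Tango crew→West site, Sierra crew→Harbor site = 80 hours.
Swapping Sierra crew↔Foxtrot crew (Sierra crew→South site 34 hours, Foxtrot crew→Central site 26 hours) adds 17.
Every other assignment is strictly worse.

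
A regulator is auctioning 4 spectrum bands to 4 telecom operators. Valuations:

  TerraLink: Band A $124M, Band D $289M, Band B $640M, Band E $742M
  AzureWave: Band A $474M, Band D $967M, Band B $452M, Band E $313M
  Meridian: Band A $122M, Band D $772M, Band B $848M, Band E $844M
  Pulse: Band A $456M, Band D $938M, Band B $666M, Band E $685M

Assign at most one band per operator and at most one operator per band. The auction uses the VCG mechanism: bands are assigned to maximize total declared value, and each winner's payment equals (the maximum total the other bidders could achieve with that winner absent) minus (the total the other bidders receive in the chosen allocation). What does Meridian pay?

Efficient allocation: TerraLink→Band E ($742M), AzureWave→Band D ($967M), Meridian→Band B ($848M), Pulse→Band A ($456M); total welfare W = $3013M.
Meridian receives Band B at value $848M, so the others get W − 848 = $2165M.
Without Meridian: best allocation of the remaining 3 bidders over all 4 bands is TerraLink→Band E ($742M), AzureWave→Band D ($967M), Pulse→Band B ($666M), total $2375M.
VCG payment = (others' best without Meridian) − (others' welfare with Meridian) = 2375 − 2165 = $210M.

Meridian pays $210M.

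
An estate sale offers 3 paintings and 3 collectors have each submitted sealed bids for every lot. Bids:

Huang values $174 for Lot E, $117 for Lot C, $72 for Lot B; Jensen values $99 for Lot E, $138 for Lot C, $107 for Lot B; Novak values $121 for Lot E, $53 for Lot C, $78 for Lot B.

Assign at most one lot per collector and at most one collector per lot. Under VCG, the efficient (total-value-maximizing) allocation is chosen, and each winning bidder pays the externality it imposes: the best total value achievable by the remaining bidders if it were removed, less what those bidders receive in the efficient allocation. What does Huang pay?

Efficient allocation: Huang→Lot E ($174), Jensen→Lot C ($138), Novak→Lot B ($78); total welfare W = $390.
Huang receives Lot E at value $174, so the others get W − 174 = $216.
Without Huang: best allocation of the remaining 2 bidders over all 3 lots is Jensen→Lot C ($138), Novak→Lot E ($121), total $259.
VCG payment = (others' best without Huang) − (others' welfare with Huang) = 259 − 216 = $43.

Huang pays $43.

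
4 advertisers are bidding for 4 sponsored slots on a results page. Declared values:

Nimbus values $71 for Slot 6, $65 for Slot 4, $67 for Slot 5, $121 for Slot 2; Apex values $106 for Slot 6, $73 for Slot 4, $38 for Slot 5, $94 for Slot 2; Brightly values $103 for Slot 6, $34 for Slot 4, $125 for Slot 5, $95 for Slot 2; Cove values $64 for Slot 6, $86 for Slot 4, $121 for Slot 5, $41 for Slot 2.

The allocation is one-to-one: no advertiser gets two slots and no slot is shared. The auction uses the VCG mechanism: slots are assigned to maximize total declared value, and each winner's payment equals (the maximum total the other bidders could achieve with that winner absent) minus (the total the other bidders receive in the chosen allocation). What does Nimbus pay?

Efficient allocation: Nimbus→Slot 2 ($121), Apex→Slot 6 ($106), Brightly→Slot 5 ($125), Cove→Slot 4 ($86); total welfare W = $438.
Nimbus receives Slot 2 at value $121, so the others get W − 121 = $317.
Without Nimbus: best allocation of the remaining 3 bidders over all 4 slots is Apex→Slot 6 ($106), Brightly→Slot 2 ($95), Cove→Slot 5 ($121), total $322.
VCG payment = (others' best without Nimbus) − (others' welfare with Nimbus) = 322 − 317 = $5.

Nimbus pays $5.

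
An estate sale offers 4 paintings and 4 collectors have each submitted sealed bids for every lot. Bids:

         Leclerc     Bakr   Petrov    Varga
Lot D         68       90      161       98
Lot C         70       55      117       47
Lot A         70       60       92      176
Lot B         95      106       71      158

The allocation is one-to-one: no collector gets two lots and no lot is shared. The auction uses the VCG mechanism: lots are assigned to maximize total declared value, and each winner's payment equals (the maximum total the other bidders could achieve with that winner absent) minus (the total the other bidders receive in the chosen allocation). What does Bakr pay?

Efficient allocation: Leclerc→Lot C ($70), Bakr→Lot B ($106), Petrov→Lot D ($161), Varga→Lot A ($176); total welfare W = $513.
Bakr receives Lot B at value $106, so the others get W − 106 = $407.
Without Bakr: best allocation of the remaining 3 bidders over all 4 lots is Leclerc→Lot B ($95), Petrov→Lot D ($161), Varga→Lot A ($176), total $432.
VCG payment = (others' best without Bakr) − (others' welfare with Bakr) = 432 − 407 = $25.

Bakr pays $25.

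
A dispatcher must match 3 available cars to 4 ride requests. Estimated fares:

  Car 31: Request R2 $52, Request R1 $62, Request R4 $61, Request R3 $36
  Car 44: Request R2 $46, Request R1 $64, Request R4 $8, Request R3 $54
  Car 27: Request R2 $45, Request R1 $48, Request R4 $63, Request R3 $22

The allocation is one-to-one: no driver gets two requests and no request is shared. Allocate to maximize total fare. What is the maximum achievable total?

Max total: $179

Treat this as an assignment problem: match each driver to one request.
Optimal: Car 31→Request R2 ($52), Car 44→Request R1 ($64), Car 27→Request R4 ($63) — total 52+64+63 = $179.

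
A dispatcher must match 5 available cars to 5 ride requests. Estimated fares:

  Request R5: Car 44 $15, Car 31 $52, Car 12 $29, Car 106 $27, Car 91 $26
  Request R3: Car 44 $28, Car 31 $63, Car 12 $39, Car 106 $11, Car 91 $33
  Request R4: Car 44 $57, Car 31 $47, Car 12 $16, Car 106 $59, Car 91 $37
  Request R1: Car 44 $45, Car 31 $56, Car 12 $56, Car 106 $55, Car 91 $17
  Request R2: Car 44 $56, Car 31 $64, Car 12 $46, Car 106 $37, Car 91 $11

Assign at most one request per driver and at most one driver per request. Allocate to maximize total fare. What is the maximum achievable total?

Max total: $260

Optimal: Car 44→Request R2 ($56), Car 31→Request R3 ($63), Car 12→Request R1 ($56), Car 106→Request R4 ($59), Car 91→Request R5 ($26) — total 56+63+56+59+26 = $260.
Column-greedy (each request in turn goes to its best remaining driver) gives $206, worse by 54.
Next-best assignment: Car 44→Request R2, Car 31→Request R5, Car 12→Request R1, Car 106→Request R4, Car 91→Request R3 = $256.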